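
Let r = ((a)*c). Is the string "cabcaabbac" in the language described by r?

no

No split of cabcaabbac into u·v has (a)* matching u and c matching v.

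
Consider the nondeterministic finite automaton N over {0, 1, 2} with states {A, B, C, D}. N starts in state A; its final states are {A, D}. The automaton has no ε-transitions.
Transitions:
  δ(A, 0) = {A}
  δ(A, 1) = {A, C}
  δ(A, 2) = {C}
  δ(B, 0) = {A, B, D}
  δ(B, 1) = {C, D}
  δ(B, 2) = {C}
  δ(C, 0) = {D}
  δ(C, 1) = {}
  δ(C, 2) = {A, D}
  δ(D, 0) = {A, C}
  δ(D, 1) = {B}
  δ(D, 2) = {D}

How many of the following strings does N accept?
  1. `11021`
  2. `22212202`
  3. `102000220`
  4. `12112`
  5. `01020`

`11021`: rejected
`22212202`: accepted
`102000220`: accepted
`12112`: accepted
`01020`: accepted

4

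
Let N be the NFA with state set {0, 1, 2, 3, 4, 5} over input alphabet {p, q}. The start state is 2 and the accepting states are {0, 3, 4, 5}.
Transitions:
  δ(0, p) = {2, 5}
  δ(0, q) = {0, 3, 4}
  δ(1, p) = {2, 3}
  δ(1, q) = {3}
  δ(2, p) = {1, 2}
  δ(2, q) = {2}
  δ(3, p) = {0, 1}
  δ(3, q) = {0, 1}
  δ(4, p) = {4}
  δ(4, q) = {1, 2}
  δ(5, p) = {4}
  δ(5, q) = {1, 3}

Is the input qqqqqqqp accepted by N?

Start: {2}
read q: {2}
read q: {2}
read q: {2}
read q: {2}
read q: {2}
read q: {2}
read q: {2}
read p: {1, 2}
Reachable ∩ accepting = {} — empty.

rejected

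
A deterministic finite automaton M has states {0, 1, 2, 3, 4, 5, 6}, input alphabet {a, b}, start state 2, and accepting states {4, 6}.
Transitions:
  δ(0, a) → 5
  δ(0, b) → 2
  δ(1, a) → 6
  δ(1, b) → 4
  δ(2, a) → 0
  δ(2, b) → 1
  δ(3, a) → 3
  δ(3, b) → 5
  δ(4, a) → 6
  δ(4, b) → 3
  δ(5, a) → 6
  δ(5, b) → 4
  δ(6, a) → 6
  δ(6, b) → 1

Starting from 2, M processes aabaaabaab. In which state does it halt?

1

2 --a--> 0
0 --a--> 5
5 --b--> 4
4 --a--> 6
6 --a--> 6
6 --a--> 6
6 --b--> 1
1 --a--> 6
6 --a--> 6
6 --b--> 1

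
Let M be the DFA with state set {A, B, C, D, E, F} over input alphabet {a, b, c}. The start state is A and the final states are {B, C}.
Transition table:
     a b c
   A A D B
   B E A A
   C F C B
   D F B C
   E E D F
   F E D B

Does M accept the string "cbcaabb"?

accepted

A --c--> B
B --b--> A
A --c--> B
B --a--> E
E --a--> E
E --b--> D
D --b--> B
End in state B, which is an accepting state.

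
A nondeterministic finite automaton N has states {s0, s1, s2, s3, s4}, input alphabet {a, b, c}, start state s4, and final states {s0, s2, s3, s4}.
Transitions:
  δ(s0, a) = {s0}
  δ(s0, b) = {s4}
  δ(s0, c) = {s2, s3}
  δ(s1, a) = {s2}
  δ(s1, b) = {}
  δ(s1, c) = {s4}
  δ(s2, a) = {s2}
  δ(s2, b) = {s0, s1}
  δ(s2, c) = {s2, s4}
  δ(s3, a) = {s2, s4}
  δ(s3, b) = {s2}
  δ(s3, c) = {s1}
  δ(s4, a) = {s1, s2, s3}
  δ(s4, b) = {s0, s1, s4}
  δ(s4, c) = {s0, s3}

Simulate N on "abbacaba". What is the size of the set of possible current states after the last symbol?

Start: {s4}
read a: {s1, s2, s3}
read b: {s0, s1, s2}
read b: {s0, s1, s4}
read a: {s0, s1, s2, s3}
read c: {s1, s2, s3, s4}
read a: {s1, s2, s3, s4}
read b: {s0, s1, s2, s4}
read a: {s0, s1, s2, s3}
Final reachable set {s0, s1, s2, s3} has 4 states.

4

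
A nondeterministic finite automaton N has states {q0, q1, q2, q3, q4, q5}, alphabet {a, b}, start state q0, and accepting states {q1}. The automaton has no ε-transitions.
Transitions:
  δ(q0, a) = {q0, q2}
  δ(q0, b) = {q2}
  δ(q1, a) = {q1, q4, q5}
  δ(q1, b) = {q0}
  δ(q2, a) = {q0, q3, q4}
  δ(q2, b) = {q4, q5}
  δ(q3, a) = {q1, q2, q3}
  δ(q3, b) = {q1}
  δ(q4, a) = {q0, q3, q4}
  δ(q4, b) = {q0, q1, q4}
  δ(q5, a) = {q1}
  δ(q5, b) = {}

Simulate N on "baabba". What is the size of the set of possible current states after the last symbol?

Start: {q0}
read b: {q2}
read a: {q0, q3, q4}
read a: {q0, q1, q2, q3, q4}
read b: {q0, q1, q2, q4, q5}
read b: {q0, q1, q2, q4, q5}
read a: {q0, q1, q2, q3, q4, q5}
Final reachable set {q0, q1, q2, q3, q4, q5} has 6 states.

6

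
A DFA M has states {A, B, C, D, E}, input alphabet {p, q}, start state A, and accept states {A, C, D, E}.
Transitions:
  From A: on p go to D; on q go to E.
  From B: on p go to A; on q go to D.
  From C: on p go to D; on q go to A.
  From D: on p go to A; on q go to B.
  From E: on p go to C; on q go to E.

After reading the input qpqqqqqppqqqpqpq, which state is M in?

A

A --q--> E
E --p--> C
C --q--> A
A --q--> E
E --q--> E
E --q--> E
E --q--> E
E --p--> C
C --p--> D
D --q--> B
B --q--> D
D --q--> B
B --p--> A
A --q--> E
E --p--> C
C --q--> A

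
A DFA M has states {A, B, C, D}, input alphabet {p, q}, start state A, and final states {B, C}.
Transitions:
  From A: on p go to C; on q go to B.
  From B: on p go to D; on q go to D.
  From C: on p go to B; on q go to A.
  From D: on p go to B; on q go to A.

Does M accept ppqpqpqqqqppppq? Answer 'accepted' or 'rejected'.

A --p--> C
C --p--> B
B --q--> D
D --p--> B
B --q--> D
D --p--> B
B --q--> D
D --q--> A
A --q--> B
B --q--> D
D --p--> B
B --p--> D
D --p--> B
B --p--> D
D --q--> A
End in state A, which is not an accepting state.

rejected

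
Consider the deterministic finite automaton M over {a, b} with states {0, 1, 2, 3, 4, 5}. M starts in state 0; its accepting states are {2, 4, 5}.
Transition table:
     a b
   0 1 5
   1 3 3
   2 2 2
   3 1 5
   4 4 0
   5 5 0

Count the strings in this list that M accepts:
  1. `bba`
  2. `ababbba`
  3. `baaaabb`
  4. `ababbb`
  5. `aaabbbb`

2

`bba`: rejected
`ababbba`: rejected
`baaaabb`: accepted
`ababbb`: rejected
`aaabbbb`: accepted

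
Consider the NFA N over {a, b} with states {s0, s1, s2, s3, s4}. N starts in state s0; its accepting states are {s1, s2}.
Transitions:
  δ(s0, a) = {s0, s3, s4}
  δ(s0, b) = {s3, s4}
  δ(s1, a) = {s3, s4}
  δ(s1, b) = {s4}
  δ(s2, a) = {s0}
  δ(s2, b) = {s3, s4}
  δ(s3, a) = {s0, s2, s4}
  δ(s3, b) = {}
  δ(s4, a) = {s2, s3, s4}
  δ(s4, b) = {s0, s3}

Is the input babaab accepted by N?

Start: {s0}
read b: {s3, s4}
read a: {s0, s2, s3, s4}
read b: {s0, s3, s4}
read a: {s0, s2, s3, s4}
read a: {s0, s2, s3, s4}
read b: {s0, s3, s4}
Reachable ∩ accepting = {} — empty.

rejected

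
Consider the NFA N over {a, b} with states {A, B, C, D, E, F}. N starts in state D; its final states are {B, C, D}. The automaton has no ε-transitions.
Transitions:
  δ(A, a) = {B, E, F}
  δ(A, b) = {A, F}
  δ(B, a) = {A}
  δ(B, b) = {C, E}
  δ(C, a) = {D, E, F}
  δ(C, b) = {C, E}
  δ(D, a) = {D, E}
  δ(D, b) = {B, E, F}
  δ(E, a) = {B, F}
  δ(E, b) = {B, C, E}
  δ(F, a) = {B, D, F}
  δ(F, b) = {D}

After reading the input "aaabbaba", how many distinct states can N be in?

Start: {D}
read a: {D, E}
read a: {B, D, E, F}
read a: {A, B, D, E, F}
read b: {A, B, C, D, E, F}
read b: {A, B, C, D, E, F}
read a: {A, B, D, E, F}
read b: {A, B, C, D, E, F}
read a: {A, B, D, E, F}
Final reachable set {A, B, D, E, F} has 5 states.

5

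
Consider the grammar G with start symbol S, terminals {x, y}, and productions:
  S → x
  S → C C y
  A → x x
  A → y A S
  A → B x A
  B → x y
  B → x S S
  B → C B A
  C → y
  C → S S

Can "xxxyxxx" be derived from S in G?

no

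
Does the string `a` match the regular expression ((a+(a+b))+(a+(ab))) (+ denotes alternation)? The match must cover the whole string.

The left alternative (a+(a+b)) matches a.

yes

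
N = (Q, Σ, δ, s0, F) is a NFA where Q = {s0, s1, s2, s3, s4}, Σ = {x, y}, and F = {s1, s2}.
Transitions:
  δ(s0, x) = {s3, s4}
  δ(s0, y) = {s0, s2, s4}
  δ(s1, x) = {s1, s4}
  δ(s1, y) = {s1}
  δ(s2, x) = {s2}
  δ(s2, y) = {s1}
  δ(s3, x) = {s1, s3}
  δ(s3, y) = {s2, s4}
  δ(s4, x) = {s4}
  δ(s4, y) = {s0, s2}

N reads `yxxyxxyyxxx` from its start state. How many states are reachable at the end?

Start: {s0}
read y: {s0, s2, s4}
read x: {s2, s3, s4}
read x: {s1, s2, s3, s4}
read y: {s0, s1, s2, s4}
read x: {s1, s2, s3, s4}
read x: {s1, s2, s3, s4}
read y: {s0, s1, s2, s4}
read y: {s0, s1, s2, s4}
read x: {s1, s2, s3, s4}
read x: {s1, s2, s3, s4}
read x: {s1, s2, s3, s4}
Final reachable set {s1, s2, s3, s4} has 4 states.

4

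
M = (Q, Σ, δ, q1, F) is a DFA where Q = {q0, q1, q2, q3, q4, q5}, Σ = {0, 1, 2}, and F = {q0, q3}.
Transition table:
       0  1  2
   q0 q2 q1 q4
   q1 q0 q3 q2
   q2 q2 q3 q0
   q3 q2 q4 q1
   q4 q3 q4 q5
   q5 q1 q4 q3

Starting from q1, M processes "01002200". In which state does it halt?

q2

q1 --0--> q0
q0 --1--> q1
q1 --0--> q0
q0 --0--> q2
q2 --2--> q0
q0 --2--> q4
q4 --0--> q3
q3 --0--> q2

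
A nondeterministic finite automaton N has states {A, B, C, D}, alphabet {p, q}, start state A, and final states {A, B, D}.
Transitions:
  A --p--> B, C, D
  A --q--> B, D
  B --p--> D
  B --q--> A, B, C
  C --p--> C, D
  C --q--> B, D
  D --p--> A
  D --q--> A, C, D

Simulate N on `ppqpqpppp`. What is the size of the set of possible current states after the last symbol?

Start: {A}
read p: {B, C, D}
read p: {A, C, D}
read q: {A, B, C, D}
read p: {A, B, C, D}
read q: {A, B, C, D}
read p: {A, B, C, D}
read p: {A, B, C, D}
read p: {A, B, C, D}
read p: {A, B, C, D}
Final reachable set {A, B, C, D} has 4 states.

4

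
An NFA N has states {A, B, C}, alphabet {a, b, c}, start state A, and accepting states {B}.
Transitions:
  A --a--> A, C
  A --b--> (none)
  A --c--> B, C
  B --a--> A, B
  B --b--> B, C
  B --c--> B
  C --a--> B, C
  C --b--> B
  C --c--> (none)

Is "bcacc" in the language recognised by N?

Start: {A}
read b: {}
The reachable set is empty and stays empty for the remaining 4 symbols.
Reachable ∩ accepting = {} — empty.

rejected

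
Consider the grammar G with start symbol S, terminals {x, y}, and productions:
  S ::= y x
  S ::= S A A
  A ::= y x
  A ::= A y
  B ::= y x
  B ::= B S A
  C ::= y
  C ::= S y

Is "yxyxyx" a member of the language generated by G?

S ⇒ SAA ⇒ yxAA ⇒ yxyxA ⇒ yxyxyx

yes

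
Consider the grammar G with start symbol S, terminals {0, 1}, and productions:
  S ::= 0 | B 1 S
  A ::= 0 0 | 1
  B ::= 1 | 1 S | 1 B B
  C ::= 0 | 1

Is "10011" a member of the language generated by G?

no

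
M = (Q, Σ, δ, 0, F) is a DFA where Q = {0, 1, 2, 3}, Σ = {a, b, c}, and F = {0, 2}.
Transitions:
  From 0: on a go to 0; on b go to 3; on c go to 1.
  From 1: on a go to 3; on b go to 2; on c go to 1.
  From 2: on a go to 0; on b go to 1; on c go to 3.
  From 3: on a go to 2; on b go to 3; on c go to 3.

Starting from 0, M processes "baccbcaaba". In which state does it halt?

0 --b--> 3
3 --a--> 2
2 --c--> 3
3 --c--> 3
3 --b--> 3
3 --c--> 3
3 --a--> 2
2 --a--> 0
0 --b--> 3
3 --a--> 2

2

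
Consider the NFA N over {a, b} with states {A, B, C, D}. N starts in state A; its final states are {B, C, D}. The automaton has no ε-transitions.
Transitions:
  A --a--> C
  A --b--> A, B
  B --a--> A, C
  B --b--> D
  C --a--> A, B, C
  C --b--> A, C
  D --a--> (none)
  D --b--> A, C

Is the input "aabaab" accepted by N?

Start: {A}
read a: {C}
read a: {A, B, C}
read b: {A, B, C, D}
read a: {A, B, C}
read a: {A, B, C}
read b: {A, B, C, D}
Reachable ∩ accepting = {B, C, D} — nonempty.

accepted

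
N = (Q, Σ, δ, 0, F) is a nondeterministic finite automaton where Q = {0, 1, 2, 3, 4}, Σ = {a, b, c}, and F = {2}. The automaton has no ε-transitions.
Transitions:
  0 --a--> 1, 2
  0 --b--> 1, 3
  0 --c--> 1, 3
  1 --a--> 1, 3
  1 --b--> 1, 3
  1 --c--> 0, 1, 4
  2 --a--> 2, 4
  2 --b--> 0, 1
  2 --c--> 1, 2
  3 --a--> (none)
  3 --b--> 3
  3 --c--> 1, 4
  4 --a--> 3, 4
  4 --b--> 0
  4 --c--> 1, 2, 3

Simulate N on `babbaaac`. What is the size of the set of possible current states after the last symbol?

Start: {0}
read b: {1, 3}
read a: {1, 3}
read b: {1, 3}
read b: {1, 3}
read a: {1, 3}
read a: {1, 3}
read a: {1, 3}
read c: {0, 1, 4}
Final reachable set {0, 1, 4} has 3 states.

3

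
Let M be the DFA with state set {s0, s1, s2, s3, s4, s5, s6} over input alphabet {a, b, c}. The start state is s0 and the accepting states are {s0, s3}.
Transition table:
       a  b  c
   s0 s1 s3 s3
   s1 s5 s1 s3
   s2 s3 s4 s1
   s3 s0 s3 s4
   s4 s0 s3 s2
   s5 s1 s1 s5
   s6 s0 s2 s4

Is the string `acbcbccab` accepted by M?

s0 --a--> s1
s1 --c--> s3
s3 --b--> s3
s3 --c--> s4
s4 --b--> s3
s3 --c--> s4
s4 --c--> s2
s2 --a--> s3
s3 --b--> s3
End in state s3, which is an accepting state.

accepted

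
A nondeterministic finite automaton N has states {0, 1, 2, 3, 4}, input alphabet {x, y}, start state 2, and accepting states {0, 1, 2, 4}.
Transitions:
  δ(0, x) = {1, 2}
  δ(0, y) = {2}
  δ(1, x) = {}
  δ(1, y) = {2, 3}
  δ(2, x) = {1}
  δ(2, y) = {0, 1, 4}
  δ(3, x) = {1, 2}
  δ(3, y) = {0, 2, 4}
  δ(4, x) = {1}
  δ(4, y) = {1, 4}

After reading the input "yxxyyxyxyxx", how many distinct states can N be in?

1

Start: {2}
read y: {0, 1, 4}
read x: {1, 2}
read x: {1}
read y: {2, 3}
read y: {0, 1, 2, 4}
read x: {1, 2}
read y: {0, 1, 2, 3, 4}
read x: {1, 2}
read y: {0, 1, 2, 3, 4}
read x: {1, 2}
read x: {1}
Final reachable set {1} has 1 state.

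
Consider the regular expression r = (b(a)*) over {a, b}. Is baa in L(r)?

yes

Split as b·aa: b matches b and (a)* matches aa.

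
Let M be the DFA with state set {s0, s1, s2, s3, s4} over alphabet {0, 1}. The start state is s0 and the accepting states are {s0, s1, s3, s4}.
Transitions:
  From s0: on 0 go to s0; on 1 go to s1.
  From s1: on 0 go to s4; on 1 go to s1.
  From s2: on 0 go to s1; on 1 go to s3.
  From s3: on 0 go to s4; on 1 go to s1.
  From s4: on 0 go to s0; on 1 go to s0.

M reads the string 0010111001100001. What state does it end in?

s0 --0--> s0
s0 --0--> s0
s0 --1--> s1
s1 --0--> s4
s4 --1--> s0
s0 --1--> s1
s1 --1--> s1
s1 --0--> s4
s4 --0--> s0
s0 --1--> s1
s1 --1--> s1
s1 --0--> s4
s4 --0--> s0
s0 --0--> s0
s0 --0--> s0
s0 --1--> s1

s1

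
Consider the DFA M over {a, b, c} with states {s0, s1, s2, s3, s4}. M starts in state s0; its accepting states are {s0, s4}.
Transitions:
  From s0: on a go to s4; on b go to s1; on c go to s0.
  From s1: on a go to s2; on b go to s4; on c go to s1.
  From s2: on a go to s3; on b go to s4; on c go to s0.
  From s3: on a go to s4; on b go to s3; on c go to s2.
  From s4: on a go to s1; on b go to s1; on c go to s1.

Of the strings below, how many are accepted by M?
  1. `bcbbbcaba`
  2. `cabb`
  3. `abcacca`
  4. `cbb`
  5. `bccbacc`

3

`bcbbbcaba`: rejected
`cabb`: accepted
`abcacca`: accepted
`cbb`: accepted
`bccbacc`: rejected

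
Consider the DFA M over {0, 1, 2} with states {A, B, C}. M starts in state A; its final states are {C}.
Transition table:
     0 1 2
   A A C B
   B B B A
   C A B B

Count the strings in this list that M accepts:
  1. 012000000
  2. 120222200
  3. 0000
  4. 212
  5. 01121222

012000000: rejected
120222200: rejected
0000: rejected
212: rejected
01121222: rejected

0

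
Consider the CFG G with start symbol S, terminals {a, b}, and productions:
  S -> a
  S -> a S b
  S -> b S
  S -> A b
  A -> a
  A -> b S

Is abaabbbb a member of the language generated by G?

S ⇒ aSb ⇒ aAbb ⇒ abSbb ⇒ abaSbbb ⇒ abaAbbbb ⇒ abaabbbb

yes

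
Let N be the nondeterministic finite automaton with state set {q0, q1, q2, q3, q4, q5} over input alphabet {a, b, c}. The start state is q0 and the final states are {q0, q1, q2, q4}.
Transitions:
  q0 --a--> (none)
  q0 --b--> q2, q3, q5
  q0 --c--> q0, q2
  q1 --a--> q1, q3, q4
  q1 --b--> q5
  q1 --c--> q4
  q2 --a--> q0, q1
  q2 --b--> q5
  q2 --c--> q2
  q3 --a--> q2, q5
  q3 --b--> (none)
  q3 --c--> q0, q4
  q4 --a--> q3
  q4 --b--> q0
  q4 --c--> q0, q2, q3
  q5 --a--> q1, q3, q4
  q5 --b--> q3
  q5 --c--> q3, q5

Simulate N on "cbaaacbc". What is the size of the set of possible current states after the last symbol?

Start: {q0}
read c: {q0, q2}
read b: {q2, q3, q5}
read a: {q0, q1, q2, q3, q4, q5}
read a: {q0, q1, q2, q3, q4, q5}
read a: {q0, q1, q2, q3, q4, q5}
read c: {q0, q2, q3, q4, q5}
read b: {q0, q2, q3, q5}
read c: {q0, q2, q3, q4, q5}
Final reachable set {q0, q2, q3, q4, q5} has 5 states.

5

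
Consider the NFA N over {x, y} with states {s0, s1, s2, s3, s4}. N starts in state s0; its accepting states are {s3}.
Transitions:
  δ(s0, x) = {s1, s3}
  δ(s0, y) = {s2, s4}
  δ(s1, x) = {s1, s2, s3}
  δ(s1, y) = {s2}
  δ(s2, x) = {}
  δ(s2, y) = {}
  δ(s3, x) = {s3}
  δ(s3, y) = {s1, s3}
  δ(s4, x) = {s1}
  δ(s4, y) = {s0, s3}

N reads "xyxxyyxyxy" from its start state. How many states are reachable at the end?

Start: {s0}
read x: {s1, s3}
read y: {s1, s2, s3}
read x: {s1, s2, s3}
read x: {s1, s2, s3}
read y: {s1, s2, s3}
read y: {s1, s2, s3}
read x: {s1, s2, s3}
read y: {s1, s2, s3}
read x: {s1, s2, s3}
read y: {s1, s2, s3}
Final reachable set {s1, s2, s3} has 3 states.

3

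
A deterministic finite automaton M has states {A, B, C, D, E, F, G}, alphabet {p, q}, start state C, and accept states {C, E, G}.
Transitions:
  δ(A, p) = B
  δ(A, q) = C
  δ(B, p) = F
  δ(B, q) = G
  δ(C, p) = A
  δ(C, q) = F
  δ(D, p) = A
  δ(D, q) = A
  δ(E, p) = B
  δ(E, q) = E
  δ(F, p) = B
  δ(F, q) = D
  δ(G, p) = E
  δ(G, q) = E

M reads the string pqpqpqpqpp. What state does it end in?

C --p--> A
A --q--> C
C --p--> A
A --q--> C
C --p--> A
A --q--> C
C --p--> A
A --q--> C
C --p--> A
A --p--> B

B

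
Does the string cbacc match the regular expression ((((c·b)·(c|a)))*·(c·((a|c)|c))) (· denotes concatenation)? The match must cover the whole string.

Split as cba·cc: (((c·b)·(c|a)))* matches cba and (c·((a|c)|c)) matches cc.

yes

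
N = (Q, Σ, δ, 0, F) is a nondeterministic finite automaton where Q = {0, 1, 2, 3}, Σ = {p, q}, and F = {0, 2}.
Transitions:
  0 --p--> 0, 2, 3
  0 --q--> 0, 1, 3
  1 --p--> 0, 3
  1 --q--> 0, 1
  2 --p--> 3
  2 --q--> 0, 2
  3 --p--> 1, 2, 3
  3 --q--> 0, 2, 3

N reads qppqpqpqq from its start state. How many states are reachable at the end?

4

Start: {0}
read q: {0, 1, 3}
read p: {0, 1, 2, 3}
read p: {0, 1, 2, 3}
read q: {0, 1, 2, 3}
read p: {0, 1, 2, 3}
read q: {0, 1, 2, 3}
read p: {0, 1, 2, 3}
read q: {0, 1, 2, 3}
read q: {0, 1, 2, 3}
Final reachable set {0, 1, 2, 3} has 4 states.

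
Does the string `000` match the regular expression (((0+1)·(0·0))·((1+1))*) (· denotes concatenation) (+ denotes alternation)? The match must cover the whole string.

Split as 000·ε: ((0+1)·(0·0)) matches 000 and ((1+1))* matches ε.

yes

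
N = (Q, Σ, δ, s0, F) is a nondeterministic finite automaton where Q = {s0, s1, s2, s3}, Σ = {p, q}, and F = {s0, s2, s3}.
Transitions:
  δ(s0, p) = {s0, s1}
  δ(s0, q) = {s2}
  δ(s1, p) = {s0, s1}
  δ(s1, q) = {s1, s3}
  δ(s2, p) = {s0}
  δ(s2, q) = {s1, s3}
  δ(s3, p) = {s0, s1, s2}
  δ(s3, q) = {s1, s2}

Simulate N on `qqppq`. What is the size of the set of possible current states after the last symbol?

3

Start: {s0}
read q: {s2}
read q: {s1, s3}
read p: {s0, s1, s2}
read p: {s0, s1}
read q: {s1, s2, s3}
Final reachable set {s1, s2, s3} has 3 states.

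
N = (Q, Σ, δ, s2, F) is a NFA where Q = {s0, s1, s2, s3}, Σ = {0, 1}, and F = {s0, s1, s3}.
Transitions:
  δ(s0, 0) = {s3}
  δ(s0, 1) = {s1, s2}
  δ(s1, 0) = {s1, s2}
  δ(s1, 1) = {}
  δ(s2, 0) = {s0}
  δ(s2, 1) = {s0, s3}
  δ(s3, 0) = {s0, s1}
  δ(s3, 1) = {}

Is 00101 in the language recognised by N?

Start: {s2}
read 0: {s0}
read 0: {s3}
read 1: {}
The reachable set is empty and stays empty for the remaining 2 symbols.
Reachable ∩ accepting = {} — empty.

rejected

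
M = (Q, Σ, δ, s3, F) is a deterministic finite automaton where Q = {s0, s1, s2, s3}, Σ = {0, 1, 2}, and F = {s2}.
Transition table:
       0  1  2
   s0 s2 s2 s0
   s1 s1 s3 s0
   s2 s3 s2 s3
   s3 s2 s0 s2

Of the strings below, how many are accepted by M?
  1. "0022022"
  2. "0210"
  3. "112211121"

"0022022": accepted
"0210": accepted
"112211121": rejected

2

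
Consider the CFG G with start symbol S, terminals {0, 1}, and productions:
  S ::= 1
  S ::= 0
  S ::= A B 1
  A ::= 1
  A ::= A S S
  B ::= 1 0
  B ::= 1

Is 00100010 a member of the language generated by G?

no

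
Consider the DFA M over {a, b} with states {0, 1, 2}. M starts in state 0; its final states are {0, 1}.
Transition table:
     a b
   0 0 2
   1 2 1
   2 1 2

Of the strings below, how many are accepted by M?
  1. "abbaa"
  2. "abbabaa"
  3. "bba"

2

"abbaa": rejected
"abbabaa": accepted
"bba": accepted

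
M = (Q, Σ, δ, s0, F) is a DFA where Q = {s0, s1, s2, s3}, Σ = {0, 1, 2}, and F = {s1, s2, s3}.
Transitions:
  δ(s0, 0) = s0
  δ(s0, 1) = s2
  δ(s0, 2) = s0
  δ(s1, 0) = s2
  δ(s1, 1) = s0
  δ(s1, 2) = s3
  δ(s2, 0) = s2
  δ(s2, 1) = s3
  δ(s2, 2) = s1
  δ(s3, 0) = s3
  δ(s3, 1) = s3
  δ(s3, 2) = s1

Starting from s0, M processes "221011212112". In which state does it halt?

s0 --2--> s0
s0 --2--> s0
s0 --1--> s2
s2 --0--> s2
s2 --1--> s3
s3 --1--> s3
s3 --2--> s1
s1 --1--> s0
s0 --2--> s0
s0 --1--> s2
s2 --1--> s3
s3 --2--> s1

s1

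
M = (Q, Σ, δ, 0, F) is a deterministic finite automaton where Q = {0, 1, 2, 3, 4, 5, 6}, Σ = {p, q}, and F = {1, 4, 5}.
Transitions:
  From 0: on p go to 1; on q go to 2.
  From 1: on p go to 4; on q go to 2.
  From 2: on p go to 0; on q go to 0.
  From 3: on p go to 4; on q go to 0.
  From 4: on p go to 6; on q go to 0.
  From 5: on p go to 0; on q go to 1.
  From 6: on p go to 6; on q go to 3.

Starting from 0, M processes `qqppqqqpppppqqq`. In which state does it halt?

0 --q--> 2
2 --q--> 0
0 --p--> 1
1 --p--> 4
4 --q--> 0
0 --q--> 2
2 --q--> 0
0 --p--> 1
1 --p--> 4
4 --p--> 6
6 --p--> 6
6 --p--> 6
6 --q--> 3
3 --q--> 0
0 --q--> 2

2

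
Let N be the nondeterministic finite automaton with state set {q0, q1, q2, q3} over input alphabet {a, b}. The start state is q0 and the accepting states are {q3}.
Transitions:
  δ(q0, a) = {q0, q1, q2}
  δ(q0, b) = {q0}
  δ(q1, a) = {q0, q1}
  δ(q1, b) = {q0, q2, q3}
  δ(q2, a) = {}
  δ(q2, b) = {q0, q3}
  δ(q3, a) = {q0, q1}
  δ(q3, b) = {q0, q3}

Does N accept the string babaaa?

rejected

Start: {q0}
read b: {q0}
read a: {q0, q1, q2}
read b: {q0, q2, q3}
read a: {q0, q1, q2}
read a: {q0, q1, q2}
read a: {q0, q1, q2}
Reachable ∩ accepting = {} — empty.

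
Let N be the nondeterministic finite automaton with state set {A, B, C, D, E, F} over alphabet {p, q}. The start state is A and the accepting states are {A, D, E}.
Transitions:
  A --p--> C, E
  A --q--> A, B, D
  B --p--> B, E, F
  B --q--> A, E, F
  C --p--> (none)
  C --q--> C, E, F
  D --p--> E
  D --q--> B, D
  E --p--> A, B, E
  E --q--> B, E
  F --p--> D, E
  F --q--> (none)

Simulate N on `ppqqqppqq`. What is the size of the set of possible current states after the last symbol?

6

Start: {A}
read p: {C, E}
read p: {A, B, E}
read q: {A, B, D, E, F}
read q: {A, B, D, E, F}
read q: {A, B, D, E, F}
read p: {A, B, C, D, E, F}
read p: {A, B, C, D, E, F}
read q: {A, B, C, D, E, F}
read q: {A, B, C, D, E, F}
Final reachable set {A, B, C, D, E, F} has 6 states.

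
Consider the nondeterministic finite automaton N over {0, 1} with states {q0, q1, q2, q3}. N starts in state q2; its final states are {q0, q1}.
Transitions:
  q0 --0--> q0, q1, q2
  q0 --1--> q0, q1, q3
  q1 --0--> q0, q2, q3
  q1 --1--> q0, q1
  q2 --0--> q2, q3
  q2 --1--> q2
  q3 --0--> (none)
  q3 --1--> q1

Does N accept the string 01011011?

Start: {q2}
read 0: {q2, q3}
read 1: {q1, q2}
read 0: {q0, q2, q3}
read 1: {q0, q1, q2, q3}
read 1: {q0, q1, q2, q3}
read 0: {q0, q1, q2, q3}
read 1: {q0, q1, q2, q3}
read 1: {q0, q1, q2, q3}
Reachable ∩ accepting = {q0, q1} — nonempty.

accepted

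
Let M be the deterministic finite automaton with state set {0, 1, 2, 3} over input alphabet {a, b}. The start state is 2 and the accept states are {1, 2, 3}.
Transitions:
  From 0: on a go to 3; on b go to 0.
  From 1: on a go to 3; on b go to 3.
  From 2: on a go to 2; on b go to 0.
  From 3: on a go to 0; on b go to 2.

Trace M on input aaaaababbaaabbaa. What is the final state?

2 --a--> 2
2 --a--> 2
2 --a--> 2
2 --a--> 2
2 --a--> 2
2 --b--> 0
0 --a--> 3
3 --b--> 2
2 --b--> 0
0 --a--> 3
3 --a--> 0
0 --a--> 3
3 --b--> 2
2 --b--> 0
0 --a--> 3
3 --a--> 0

0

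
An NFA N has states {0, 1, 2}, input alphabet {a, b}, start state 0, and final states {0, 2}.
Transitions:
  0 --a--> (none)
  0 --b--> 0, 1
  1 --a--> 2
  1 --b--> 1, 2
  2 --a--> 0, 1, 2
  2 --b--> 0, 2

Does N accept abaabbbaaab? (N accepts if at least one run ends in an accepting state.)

Start: {0}
read a: {}
The reachable set is empty and stays empty for the remaining 10 symbols.
Reachable ∩ accepting = {} — empty.

rejected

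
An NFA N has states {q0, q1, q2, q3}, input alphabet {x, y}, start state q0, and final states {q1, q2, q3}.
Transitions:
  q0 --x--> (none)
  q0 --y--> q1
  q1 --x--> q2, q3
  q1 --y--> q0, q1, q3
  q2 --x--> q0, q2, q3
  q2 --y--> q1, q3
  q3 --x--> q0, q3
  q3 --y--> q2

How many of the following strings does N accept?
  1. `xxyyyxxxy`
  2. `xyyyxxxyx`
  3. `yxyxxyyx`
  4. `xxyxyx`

1

`xxyyyxxxy`: rejected
`xyyyxxxyx`: rejected
`yxyxxyyx`: accepted
`xxyxyx`: rejected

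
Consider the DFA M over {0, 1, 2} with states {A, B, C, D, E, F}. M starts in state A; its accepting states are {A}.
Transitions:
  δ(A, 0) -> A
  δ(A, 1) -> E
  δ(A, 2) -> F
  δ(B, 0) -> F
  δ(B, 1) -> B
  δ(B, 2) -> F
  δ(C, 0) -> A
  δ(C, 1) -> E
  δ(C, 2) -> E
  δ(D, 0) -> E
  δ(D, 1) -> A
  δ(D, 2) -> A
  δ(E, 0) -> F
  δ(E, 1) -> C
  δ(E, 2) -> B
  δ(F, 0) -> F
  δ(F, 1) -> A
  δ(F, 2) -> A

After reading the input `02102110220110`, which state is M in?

F

A --0--> A
A --2--> F
F --1--> A
A --0--> A
A --2--> F
F --1--> A
A --1--> E
E --0--> F
F --2--> A
A --2--> F
F --0--> F
F --1--> A
A --1--> E
E --0--> F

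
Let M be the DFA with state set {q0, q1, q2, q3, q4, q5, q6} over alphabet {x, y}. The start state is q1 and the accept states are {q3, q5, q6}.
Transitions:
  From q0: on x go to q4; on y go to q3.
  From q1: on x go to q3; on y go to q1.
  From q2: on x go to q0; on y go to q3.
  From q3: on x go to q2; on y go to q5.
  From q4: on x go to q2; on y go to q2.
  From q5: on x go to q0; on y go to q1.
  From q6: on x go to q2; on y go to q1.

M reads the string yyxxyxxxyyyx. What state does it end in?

q1 --y--> q1
q1 --y--> q1
q1 --x--> q3
q3 --x--> q2
q2 --y--> q3
q3 --x--> q2
q2 --x--> q0
q0 --x--> q4
q4 --y--> q2
q2 --y--> q3
q3 --y--> q5
q5 --x--> q0

q0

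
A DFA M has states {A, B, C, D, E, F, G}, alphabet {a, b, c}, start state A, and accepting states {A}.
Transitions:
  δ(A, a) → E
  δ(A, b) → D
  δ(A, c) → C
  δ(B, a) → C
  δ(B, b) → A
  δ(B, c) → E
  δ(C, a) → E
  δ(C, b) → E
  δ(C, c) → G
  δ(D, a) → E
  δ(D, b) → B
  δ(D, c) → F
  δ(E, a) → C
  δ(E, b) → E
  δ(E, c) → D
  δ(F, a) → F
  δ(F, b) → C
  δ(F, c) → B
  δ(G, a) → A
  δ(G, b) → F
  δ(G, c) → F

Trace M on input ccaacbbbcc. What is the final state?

B

A --c--> C
C --c--> G
G --a--> A
A --a--> E
E --c--> D
D --b--> B
B --b--> A
A --b--> D
D --c--> F
F --c--> B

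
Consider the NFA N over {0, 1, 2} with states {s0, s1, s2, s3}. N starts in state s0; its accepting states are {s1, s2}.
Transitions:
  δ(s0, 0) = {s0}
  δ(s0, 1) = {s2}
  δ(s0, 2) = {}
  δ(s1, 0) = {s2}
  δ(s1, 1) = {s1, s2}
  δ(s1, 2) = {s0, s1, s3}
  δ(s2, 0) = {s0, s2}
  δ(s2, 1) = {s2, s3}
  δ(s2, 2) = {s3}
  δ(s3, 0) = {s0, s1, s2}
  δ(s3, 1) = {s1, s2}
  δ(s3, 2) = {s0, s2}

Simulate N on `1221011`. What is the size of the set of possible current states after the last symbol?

3

Start: {s0}
read 1: {s2}
read 2: {s3}
read 2: {s0, s2}
read 1: {s2, s3}
read 0: {s0, s1, s2}
read 1: {s1, s2, s3}
read 1: {s1, s2, s3}
Final reachable set {s1, s2, s3} has 3 states.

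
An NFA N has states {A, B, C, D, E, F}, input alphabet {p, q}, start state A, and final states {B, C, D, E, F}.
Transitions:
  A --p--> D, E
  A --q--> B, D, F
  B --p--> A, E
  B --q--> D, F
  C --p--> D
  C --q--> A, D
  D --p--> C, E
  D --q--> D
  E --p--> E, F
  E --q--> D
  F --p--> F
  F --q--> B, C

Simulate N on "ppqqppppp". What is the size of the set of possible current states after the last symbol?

4

Start: {A}
read p: {D, E}
read p: {C, E, F}
read q: {A, B, C, D}
read q: {A, B, D, F}
read p: {A, C, D, E, F}
read p: {C, D, E, F}
read p: {C, D, E, F}
read p: {C, D, E, F}
read p: {C, D, E, F}
Final reachable set {C, D, E, F} has 4 states.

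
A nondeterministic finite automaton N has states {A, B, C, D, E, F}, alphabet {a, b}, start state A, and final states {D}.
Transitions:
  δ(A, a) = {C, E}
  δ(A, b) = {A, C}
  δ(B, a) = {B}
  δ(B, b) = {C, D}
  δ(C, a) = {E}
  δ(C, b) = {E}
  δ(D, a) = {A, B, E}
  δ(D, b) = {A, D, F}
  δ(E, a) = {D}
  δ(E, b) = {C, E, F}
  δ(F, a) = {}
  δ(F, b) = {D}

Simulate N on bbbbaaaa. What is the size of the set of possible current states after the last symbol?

Start: {A}
read b: {A, C}
read b: {A, C, E}
read b: {A, C, E, F}
read b: {A, C, D, E, F}
read a: {A, B, C, D, E}
read a: {A, B, C, D, E}
read a: {A, B, C, D, E}
read a: {A, B, C, D, E}
Final reachable set {A, B, C, D, E} has 5 states.

5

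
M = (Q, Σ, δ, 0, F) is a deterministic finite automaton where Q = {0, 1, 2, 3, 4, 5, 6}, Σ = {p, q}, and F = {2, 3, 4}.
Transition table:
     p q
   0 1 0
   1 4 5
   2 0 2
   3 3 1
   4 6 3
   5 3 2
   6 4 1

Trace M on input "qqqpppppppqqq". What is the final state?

0 --q--> 0
0 --q--> 0
0 --q--> 0
0 --p--> 1
1 --p--> 4
4 --p--> 6
6 --p--> 4
4 --p--> 6
6 --p--> 4
4 --p--> 6
6 --q--> 1
1 --q--> 5
5 --q--> 2

2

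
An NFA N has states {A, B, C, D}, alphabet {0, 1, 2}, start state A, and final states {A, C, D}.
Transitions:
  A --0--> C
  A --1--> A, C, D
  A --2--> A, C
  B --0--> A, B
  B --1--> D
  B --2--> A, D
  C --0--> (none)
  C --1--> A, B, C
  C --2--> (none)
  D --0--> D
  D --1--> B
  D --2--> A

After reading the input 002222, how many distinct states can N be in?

0

Start: {A}
read 0: {C}
read 0: {}
The reachable set is empty and stays empty for the remaining 4 symbols.
Final reachable set {} has 0 states.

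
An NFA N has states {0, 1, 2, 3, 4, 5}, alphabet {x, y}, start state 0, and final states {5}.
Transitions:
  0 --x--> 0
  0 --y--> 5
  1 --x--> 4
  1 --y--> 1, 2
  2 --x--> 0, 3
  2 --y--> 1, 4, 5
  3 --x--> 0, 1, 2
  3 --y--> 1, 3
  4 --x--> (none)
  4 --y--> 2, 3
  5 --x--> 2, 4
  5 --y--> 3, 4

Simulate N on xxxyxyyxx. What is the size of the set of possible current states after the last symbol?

5

Start: {0}
read x: {0}
read x: {0}
read x: {0}
read y: {5}
read x: {2, 4}
read y: {1, 2, 3, 4, 5}
read y: {1, 2, 3, 4, 5}
read x: {0, 1, 2, 3, 4}
read x: {0, 1, 2, 3, 4}
Final reachable set {0, 1, 2, 3, 4} has 5 states.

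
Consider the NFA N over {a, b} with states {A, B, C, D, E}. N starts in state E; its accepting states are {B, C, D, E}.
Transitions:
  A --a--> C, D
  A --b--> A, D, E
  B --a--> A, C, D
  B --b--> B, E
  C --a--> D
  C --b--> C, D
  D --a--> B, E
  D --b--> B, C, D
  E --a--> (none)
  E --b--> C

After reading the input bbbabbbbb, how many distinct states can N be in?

Start: {E}
read b: {C}
read b: {C, D}
read b: {B, C, D}
read a: {A, B, C, D, E}
read b: {A, B, C, D, E}
read b: {A, B, C, D, E}
read b: {A, B, C, D, E}
read b: {A, B, C, D, E}
read b: {A, B, C, D, E}
Final reachable set {A, B, C, D, E} has 5 states.

5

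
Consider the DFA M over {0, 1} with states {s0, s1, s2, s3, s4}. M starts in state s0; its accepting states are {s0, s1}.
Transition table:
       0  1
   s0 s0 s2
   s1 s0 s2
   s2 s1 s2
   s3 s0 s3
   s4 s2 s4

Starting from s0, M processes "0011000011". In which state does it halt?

s2

s0 --0--> s0
s0 --0--> s0
s0 --1--> s2
s2 --1--> s2
s2 --0--> s1
s1 --0--> s0
s0 --0--> s0
s0 --0--> s0
s0 --1--> s2
s2 --1--> s2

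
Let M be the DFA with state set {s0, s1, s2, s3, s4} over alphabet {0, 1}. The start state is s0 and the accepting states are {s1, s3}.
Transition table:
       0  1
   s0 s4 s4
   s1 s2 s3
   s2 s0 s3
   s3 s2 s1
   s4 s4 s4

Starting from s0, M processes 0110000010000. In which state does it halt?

s4

s0 --0--> s4
s4 --1--> s4
s4 --1--> s4
s4 --0--> s4
s4 --0--> s4
s4 --0--> s4
s4 --0--> s4
s4 --0--> s4
s4 --1--> s4
s4 --0--> s4
s4 --0--> s4
s4 --0--> s4
s4 --0--> s4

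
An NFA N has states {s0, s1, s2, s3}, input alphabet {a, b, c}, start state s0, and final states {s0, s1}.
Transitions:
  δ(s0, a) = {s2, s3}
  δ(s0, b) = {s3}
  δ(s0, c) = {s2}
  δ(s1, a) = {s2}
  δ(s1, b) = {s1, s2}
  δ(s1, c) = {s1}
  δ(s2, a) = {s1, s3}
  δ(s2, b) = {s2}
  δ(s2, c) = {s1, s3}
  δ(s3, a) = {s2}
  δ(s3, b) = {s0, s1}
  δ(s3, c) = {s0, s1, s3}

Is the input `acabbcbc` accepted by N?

accepted

Start: {s0}
read a: {s2, s3}
read c: {s0, s1, s3}
read a: {s2, s3}
read b: {s0, s1, s2}
read b: {s1, s2, s3}
read c: {s0, s1, s3}
read b: {s0, s1, s2, s3}
read c: {s0, s1, s2, s3}
Reachable ∩ accepting = {s0, s1} — nonempty.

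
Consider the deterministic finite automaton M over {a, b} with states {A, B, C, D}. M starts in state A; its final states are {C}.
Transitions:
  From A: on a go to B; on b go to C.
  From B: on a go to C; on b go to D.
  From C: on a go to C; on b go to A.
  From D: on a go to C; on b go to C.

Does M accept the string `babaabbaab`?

A --b--> C
C --a--> C
C --b--> A
A --a--> B
B --a--> C
C --b--> A
A --b--> C
C --a--> C
C --a--> C
C --b--> A
End in state A, which is not an accepting state.

rejected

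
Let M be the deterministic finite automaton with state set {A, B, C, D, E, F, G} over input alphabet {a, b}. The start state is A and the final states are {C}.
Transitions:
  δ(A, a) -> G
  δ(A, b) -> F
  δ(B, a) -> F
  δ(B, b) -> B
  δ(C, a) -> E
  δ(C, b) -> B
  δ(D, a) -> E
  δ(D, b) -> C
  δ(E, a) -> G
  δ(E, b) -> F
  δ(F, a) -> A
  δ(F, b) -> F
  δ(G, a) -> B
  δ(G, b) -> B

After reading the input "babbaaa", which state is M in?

B

A --b--> F
F --a--> A
A --b--> F
F --b--> F
F --a--> A
A --a--> G
G --a--> B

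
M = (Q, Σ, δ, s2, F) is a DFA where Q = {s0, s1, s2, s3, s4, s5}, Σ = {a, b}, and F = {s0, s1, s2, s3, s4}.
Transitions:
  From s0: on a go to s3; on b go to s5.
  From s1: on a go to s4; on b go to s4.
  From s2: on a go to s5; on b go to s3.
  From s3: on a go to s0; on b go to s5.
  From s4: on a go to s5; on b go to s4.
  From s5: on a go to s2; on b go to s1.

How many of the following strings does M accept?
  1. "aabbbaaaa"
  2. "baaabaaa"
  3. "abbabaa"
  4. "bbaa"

"aabbbaaaa": rejected
"baaabaaa": accepted
"abbabaa": rejected
"bbaa": rejected

1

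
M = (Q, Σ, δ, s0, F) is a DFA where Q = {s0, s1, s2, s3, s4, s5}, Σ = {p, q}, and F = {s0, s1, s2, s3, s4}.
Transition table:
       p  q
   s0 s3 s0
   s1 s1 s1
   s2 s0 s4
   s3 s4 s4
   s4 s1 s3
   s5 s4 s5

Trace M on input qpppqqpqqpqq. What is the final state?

s1

s0 --q--> s0
s0 --p--> s3
s3 --p--> s4
s4 --p--> s1
s1 --q--> s1
s1 --q--> s1
s1 --p--> s1
s1 --q--> s1
s1 --q--> s1
s1 --p--> s1
s1 --q--> s1
s1 --q--> s1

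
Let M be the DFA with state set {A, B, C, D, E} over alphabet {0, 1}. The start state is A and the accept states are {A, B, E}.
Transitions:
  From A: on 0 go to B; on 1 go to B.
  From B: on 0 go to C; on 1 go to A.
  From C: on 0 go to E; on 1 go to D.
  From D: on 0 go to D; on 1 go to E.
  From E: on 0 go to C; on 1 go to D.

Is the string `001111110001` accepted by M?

rejected

A --0--> B
B --0--> C
C --1--> D
D --1--> E
E --1--> D
D --1--> E
E --1--> D
D --1--> E
E --0--> C
C --0--> E
E --0--> C
C --1--> D
End in state D, which is not an accepting state.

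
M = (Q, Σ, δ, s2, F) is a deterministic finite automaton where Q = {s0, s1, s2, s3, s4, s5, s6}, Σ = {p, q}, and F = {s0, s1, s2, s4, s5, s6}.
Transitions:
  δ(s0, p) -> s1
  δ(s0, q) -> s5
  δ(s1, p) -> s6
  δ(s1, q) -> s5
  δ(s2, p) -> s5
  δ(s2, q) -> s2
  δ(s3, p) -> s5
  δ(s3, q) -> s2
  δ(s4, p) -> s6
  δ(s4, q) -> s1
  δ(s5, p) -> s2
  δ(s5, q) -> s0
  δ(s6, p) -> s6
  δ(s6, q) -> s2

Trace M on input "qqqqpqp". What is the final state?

s2 --q--> s2
s2 --q--> s2
s2 --q--> s2
s2 --q--> s2
s2 --p--> s5
s5 --q--> s0
s0 --p--> s1

s1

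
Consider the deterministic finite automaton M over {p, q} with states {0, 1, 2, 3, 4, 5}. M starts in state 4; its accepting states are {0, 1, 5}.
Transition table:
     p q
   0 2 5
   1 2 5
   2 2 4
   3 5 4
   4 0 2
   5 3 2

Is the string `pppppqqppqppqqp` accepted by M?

4 --p--> 0
0 --p--> 2
2 --p--> 2
2 --p--> 2
2 --p--> 2
2 --q--> 4
4 --q--> 2
2 --p--> 2
2 --p--> 2
2 --q--> 4
4 --p--> 0
0 --p--> 2
2 --q--> 4
4 --q--> 2
2 --p--> 2
End in state 2, which is not an accepting state.

rejected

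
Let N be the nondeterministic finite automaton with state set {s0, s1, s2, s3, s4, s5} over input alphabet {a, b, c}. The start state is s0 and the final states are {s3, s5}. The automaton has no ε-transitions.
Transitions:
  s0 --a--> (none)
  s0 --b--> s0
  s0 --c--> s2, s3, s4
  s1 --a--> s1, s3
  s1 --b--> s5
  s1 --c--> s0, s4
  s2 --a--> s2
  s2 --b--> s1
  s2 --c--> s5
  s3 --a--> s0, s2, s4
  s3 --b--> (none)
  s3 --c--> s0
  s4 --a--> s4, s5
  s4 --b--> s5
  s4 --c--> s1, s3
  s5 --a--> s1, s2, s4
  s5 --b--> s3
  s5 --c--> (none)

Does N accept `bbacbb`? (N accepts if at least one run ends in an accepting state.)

rejected

Start: {s0}
read b: {s0}
read b: {s0}
read a: {}
The reachable set is empty and stays empty for the remaining 3 symbols.
Reachable ∩ accepting = {} — empty.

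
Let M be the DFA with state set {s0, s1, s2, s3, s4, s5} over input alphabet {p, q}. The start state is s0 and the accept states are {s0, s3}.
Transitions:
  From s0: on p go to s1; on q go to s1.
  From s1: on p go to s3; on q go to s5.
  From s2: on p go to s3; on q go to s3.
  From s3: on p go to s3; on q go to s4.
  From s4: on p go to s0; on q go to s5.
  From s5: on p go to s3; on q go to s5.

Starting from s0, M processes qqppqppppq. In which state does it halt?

s0 --q--> s1
s1 --q--> s5
s5 --p--> s3
s3 --p--> s3
s3 --q--> s4
s4 --p--> s0
s0 --p--> s1
s1 --p--> s3
s3 --p--> s3
s3 --q--> s4

s4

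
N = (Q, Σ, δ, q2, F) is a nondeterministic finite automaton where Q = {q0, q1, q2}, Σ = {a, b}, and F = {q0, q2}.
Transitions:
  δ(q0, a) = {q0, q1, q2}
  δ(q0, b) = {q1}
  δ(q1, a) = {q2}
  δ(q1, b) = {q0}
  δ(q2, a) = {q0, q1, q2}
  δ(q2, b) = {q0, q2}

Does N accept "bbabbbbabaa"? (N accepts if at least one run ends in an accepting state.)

accepted

Start: {q2}
read b: {q0, q2}
read b: {q0, q1, q2}
read a: {q0, q1, q2}
read b: {q0, q1, q2}
read b: {q0, q1, q2}
read b: {q0, q1, q2}
read b: {q0, q1, q2}
read a: {q0, q1, q2}
read b: {q0, q1, q2}
read a: {q0, q1, q2}
read a: {q0, q1, q2}
Reachable ∩ accepting = {q0, q2} — nonempty.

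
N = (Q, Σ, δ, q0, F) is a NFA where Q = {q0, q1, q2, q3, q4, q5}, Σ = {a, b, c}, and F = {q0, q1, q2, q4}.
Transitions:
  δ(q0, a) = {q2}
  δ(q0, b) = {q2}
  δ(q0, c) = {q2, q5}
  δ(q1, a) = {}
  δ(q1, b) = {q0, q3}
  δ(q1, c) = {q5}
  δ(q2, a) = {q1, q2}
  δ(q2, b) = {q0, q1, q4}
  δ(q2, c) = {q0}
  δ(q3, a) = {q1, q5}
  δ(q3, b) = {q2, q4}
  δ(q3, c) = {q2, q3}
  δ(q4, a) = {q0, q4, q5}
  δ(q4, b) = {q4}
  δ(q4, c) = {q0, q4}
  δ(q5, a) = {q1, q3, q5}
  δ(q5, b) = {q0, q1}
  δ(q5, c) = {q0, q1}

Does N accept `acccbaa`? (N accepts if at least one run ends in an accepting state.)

accepted

Start: {q0}
read a: {q2}
read c: {q0}
read c: {q2, q5}
read c: {q0, q1}
read b: {q0, q2, q3}
read a: {q1, q2, q5}
read a: {q1, q2, q3, q5}
Reachable ∩ accepting = {q1, q2} — nonempty.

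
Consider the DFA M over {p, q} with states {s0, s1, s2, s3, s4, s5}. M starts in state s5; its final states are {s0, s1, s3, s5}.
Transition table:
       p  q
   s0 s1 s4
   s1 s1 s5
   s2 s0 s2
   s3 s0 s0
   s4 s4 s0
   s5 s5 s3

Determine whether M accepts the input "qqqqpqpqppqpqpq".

rejected

s5 --q--> s3
s3 --q--> s0
s0 --q--> s4
s4 --q--> s0
s0 --p--> s1
s1 --q--> s5
s5 --p--> s5
s5 --q--> s3
s3 --p--> s0
s0 --p--> s1
s1 --q--> s5
s5 --p--> s5
s5 --q--> s3
s3 --p--> s0
s0 --q--> s4
End in state s4, which is not an accepting state.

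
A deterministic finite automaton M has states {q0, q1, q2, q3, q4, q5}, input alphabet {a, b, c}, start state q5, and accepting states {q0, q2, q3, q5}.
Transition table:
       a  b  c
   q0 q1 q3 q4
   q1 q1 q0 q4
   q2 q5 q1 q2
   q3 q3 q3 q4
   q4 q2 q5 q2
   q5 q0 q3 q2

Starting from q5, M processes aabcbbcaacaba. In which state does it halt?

q5 --a--> q0
q0 --a--> q1
q1 --b--> q0
q0 --c--> q4
q4 --b--> q5
q5 --b--> q3
q3 --c--> q4
q4 --a--> q2
q2 --a--> q5
q5 --c--> q2
q2 --a--> q5
q5 --b--> q3
q3 --a--> q3

q3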